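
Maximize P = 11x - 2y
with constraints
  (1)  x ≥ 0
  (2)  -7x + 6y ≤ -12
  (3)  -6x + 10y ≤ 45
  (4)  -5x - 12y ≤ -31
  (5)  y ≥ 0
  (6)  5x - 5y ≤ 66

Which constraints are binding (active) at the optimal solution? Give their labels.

Vertices and P = 11x - 2y:
  (195/17, 387/34) → P = 1758/17
  (55/19, 157/114) → P = 1658/57
  (177/4, 621/20) → P = 8493/20
  (31/5, 0) → P = 341/5
  (66/5, 0) → P = 726/5

The maximum is at (177/4, 621/20). Substituting into each constraint, equality holds for (3) and (6); the remaining constraints have slack.

(3) and (6)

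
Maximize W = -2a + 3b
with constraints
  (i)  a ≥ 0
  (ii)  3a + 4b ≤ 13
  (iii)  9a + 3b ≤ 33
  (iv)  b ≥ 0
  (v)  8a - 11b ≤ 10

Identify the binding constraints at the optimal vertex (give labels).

(i) and (ii)

Vertices and W = -2a + 3b:
  (0, 13/4) → W = 39/4
  (0, 0) → W = 0
  (183/65, 74/65) → W = -144/65
  (5/4, 0) → W = -5/2

The maximum is at (0, 13/4). Substituting into each constraint, equality holds for (i) and (ii); the remaining constraints have slack.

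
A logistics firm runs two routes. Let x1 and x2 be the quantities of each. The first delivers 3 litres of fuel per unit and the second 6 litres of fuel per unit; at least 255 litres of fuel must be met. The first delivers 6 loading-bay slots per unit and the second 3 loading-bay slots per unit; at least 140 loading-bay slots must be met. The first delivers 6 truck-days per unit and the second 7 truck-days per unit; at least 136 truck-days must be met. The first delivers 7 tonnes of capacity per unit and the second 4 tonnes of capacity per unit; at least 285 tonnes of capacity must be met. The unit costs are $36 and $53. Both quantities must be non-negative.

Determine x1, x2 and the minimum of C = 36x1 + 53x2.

The feasible region is unbounded (it extends along (0, 1), (1, 0)), but C strictly increases along every unbounded feasible direction, so there is no improving ray and the minimum is attained at a vertex.

x1 = 23, x2 = 31, minimum C = 2471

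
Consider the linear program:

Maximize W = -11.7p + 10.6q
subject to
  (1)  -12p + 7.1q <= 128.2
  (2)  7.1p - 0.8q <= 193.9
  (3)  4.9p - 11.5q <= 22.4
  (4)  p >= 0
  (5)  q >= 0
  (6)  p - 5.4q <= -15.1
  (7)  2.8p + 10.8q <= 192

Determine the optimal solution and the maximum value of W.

The binding constraints are p = 0 and 2.8p + 10.8q = 192.
Solving simultaneously gives p = 0, q = 160/9.

p = 0, q = 160/9, maximum W = 1696/9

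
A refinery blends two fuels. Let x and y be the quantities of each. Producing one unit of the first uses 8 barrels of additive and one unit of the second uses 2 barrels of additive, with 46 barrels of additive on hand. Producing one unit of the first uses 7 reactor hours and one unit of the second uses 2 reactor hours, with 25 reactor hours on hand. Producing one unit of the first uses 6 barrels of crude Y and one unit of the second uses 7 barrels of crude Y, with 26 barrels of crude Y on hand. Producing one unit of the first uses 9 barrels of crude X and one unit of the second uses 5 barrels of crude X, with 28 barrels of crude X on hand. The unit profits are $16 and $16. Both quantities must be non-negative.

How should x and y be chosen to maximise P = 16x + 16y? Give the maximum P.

Feasible corners and P = 16x + 16y:
  (0, 0) → P = 0
  (0, 26/7) → P = 416/7
  (28/9, 0) → P = 448/9
  (2, 2) → P = 64

At the optimal vertex, 6x + 7y = 26 and 9x + 5y = 28.
Solving simultaneously gives x = 2, y = 2.

x = 2, y = 2, maximum P = 64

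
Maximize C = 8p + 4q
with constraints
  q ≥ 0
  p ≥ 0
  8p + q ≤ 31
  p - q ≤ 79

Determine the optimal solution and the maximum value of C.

p = 0, q = 31, maximum C = 124

Extreme points and C = 8p + 4q:
  (0, 0) → C = 0
  (31/8, 0) → C = 31
  (0, 31) → C = 124

The binding constraints are p = 0 and 8p + q = 31.
Solving simultaneously gives p = 0, q = 31.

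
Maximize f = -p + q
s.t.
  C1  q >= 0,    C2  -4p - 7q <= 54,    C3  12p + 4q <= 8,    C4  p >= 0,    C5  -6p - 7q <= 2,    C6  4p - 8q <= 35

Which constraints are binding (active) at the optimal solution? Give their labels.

Corner points and f = -p + q:
  (2/3, 0) → f = -2/3
  (0, 0) → f = 0
  (0, 2) → f = 2

The maximum is at (0, 2). Substituting into each constraint, equality holds for C3 and C4; the remaining constraints have slack.

C3 and C4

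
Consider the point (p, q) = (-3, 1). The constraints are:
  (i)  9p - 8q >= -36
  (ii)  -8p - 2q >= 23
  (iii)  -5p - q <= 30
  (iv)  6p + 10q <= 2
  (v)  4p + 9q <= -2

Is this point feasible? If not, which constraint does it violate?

Constraint (ii): -8p - 2q = 22, which is not ≥ 23. All other constraints are satisfied.

not feasible — violates (ii)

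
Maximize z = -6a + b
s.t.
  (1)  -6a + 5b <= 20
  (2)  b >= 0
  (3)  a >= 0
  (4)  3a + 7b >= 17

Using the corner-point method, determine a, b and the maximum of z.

Vertices and z = -6a + b:
  (0, 4) → z = 4
  (17/3, 0) → z = -34
  (0, 17/7) → z = 17/7
The feasible region is unbounded (it extends along (5, 6), (1, 0)), but z strictly decreases along every unbounded feasible direction, so there is no improving ray and the maximum is attained at a vertex.

a = 0, b = 4, maximum z = 4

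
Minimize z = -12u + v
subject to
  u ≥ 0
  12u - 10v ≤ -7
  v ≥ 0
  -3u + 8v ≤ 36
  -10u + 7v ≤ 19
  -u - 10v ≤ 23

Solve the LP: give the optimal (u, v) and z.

Extreme points and z = -12u + v:
  (0, 7/10) → z = 7/10
  (0, 19/7) → z = 19/7
  (152/33, 137/22) → z = -1079/22
  (100/59, 303/59) → z = -897/59

u = 152/33, v = 137/22, minimum z = -1079/22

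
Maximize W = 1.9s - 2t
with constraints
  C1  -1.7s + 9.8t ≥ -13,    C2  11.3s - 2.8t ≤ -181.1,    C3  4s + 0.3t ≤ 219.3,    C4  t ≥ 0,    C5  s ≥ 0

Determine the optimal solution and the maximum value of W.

Corner points and W = 1.9s - 2t:
  (55971/1459, 320249/1459) → W = -5341531/14590
  (0, 1811/28) → W = -1811/14
  (0, 731) → W = -1462

s = 0, t = 1811/28, maximum W = -1811/14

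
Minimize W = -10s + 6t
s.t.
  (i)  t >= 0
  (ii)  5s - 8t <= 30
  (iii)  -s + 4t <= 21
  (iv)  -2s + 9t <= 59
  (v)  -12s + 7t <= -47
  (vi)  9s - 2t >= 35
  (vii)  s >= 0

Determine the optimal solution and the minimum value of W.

s = 24, t = 45/4, minimum W = -345/2

Corner points and W = -10s + 6t:
  (6, 0) → W = -60
  (47/12, 0) → W = -235/6
  (24, 45/4) → W = -345/2
  (335/41, 299/41) → W = -1556/41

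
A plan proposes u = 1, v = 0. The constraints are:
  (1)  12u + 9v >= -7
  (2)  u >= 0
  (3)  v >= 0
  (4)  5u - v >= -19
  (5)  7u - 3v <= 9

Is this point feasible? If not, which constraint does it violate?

feasible

(1): 12 ≥ -7 ✓
(2): 1 ≥ 0 ✓
(3): 0 ≥ 0 ✓
(4): 5 ≥ -19 ✓
(5): 7 ≤ 9 ✓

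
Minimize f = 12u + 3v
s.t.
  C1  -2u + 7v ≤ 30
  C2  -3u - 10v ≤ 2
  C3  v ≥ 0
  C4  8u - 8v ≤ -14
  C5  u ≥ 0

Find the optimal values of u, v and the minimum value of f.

u = 0, v = 7/4, minimum f = 21/4

Extreme points and f = 12u + 3v:
  (71/20, 53/10) → f = 117/2
  (0, 30/7) → f = 90/7
  (0, 7/4) → f = 21/4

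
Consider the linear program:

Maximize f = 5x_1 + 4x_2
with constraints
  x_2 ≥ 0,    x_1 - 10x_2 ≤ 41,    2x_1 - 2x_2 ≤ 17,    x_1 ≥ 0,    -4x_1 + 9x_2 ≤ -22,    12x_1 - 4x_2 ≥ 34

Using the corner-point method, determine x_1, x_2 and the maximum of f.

Vertices and f = 5x_1 + 4x_2:
  (17/2, 0) → f = 85/2
  (11/2, 0) → f = 55/2
  (109/10, 12/5) → f = 641/10

x_1 = 109/10, x_2 = 12/5, maximum f = 641/10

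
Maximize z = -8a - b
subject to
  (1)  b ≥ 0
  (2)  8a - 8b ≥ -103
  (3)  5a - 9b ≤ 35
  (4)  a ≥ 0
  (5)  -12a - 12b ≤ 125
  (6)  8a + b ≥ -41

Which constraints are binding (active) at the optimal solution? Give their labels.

(1) and (4)

Corner points and z = -8a - b:
  (7, 0) → z = -56
  (0, 0) → z = 0
  (0, 103/8) → z = -103/8
The feasible region is unbounded (it extends along (1, 1), (9, 5)), but z strictly decreases along every unbounded feasible direction, so there is no improving ray and the maximum is attained at a vertex.

The maximum is at (0, 0). Substituting into each constraint, equality holds for (1) and (4); the remaining constraints have slack.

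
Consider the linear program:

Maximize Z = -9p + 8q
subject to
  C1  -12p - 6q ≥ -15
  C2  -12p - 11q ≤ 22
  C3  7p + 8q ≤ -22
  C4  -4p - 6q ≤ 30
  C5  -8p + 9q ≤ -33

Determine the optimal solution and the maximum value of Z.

p = 66/19, q = -110/19, maximum Z = -1474/19

At the optimal vertex, -12p - 11q = 22 and 7p + 8q = -22.
Solving simultaneously gives p = 66/19, q = -110/19.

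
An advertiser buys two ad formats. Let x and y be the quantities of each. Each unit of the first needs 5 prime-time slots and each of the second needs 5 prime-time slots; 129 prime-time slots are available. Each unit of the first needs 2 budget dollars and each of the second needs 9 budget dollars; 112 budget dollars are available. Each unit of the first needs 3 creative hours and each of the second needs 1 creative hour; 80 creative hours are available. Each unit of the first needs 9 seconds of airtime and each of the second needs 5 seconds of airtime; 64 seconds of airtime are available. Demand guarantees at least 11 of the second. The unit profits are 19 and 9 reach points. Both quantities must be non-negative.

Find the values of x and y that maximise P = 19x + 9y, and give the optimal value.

Feasible corners and P = 19x + 9y:
  (0, 112/9) → P = 112
  (0, 11) → P = 99
  (16/71, 880/71) → P = 8224/71
  (1, 11) → P = 118

The binding constraints are 9x + 5y = 64 and y = 11.
Solving simultaneously gives x = 1, y = 11.

x = 1, y = 11, maximum P = 118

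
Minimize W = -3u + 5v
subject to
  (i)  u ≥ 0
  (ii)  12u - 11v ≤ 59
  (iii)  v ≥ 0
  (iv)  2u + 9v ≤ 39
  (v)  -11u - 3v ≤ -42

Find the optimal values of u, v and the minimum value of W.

u = 59/12, v = 0, minimum W = -59/4

Feasible corners and W = -3u + 5v:
  (59/12, 0) → W = -59/4
  (96/13, 35/13) → W = -113/13
  (42/11, 0) → W = -126/11
  (87/31, 115/31) → W = 314/31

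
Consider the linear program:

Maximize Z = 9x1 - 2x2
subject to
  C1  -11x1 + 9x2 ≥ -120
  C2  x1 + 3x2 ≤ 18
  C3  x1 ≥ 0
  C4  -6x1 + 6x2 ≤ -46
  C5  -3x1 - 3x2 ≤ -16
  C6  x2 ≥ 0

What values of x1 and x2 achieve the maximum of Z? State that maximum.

x1 = 87/7, x2 = 13/7, maximum Z = 757/7

Extreme points and Z = 9x1 - 2x2:
  (87/7, 13/7) → Z = 757/7
  (120/11, 0) → Z = 1080/11
  (41/4, 31/12) → Z = 1045/12
  (23/3, 0) → Z = 69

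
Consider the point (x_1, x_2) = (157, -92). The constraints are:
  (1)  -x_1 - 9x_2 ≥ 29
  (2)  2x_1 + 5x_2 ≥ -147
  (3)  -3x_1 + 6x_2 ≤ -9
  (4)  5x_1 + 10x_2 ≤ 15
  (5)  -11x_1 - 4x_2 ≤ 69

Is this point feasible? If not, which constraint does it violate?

(1): 671 ≥ 29 ✓
(2): -146 ≥ -147 ✓
(3): -1023 ≤ -9 ✓
(4): -135 ≤ 15 ✓
(5): -1359 ≤ 69 ✓

feasible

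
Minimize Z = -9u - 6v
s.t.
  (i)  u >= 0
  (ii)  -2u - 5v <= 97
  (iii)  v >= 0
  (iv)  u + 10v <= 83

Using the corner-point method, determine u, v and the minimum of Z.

Corner points and Z = -9u - 6v:
  (0, 0) → Z = 0
  (0, 83/10) → Z = -249/5
  (83, 0) → Z = -747

u = 83, v = 0, minimum Z = -747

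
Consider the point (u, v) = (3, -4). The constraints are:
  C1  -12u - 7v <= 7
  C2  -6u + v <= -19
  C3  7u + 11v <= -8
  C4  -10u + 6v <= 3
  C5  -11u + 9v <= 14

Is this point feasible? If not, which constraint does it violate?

feasible

C1: -8 ≤ 7 ✓
C2: -22 ≤ -19 ✓
C3: -23 ≤ -8 ✓
C4: -54 ≤ 3 ✓
C5: -69 ≤ 14 ✓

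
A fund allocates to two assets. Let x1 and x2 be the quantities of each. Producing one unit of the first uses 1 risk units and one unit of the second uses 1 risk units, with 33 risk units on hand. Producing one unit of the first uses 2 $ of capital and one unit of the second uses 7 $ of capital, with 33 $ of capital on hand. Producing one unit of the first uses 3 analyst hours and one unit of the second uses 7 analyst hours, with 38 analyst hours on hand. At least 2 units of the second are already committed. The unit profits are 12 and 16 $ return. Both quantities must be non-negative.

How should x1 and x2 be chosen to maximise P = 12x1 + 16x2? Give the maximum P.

x1 = 8, x2 = 2, maximum P = 128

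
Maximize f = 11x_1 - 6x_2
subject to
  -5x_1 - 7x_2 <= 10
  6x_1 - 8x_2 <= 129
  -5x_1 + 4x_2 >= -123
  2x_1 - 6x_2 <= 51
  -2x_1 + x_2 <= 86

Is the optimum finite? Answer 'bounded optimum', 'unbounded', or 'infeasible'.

From the feasible point (27/4, -25/4), moving in the direction (4, 5) keeps every constraint satisfied while f increases without bound.

unbounded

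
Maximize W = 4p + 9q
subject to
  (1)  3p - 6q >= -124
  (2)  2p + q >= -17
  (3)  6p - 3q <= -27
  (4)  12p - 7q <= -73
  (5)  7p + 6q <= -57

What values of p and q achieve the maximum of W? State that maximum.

p = -9, q = 1, maximum W = -27

At the optimal vertex, 2p + q = -17 and 7p + 6q = -57.
Solving simultaneously gives p = -9, q = 1.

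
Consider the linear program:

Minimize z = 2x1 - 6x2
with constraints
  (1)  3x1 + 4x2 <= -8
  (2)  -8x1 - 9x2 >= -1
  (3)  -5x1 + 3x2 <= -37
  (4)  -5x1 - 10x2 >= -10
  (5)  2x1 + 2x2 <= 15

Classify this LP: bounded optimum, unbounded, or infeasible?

Feasible corners and z = 2x1 - 6x2:
  (76/5, -67/5) → z = 554/5
  (124/29, -151/29) → z = 1154/29
  (133/2, -59) → z = 487
The feasible region has finitely many vertices and no improving ray; the minimum is 1154/29 at (124/29, -151/29).

bounded optimum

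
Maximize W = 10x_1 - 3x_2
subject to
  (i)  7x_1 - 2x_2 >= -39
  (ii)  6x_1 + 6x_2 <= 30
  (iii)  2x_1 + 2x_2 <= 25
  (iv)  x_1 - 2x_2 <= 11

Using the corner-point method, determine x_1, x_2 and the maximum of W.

Extreme points and W = 10x_1 - 3x_2:
  (-29/9, 74/9) → W = -512/9
  (-25/3, -29/3) → W = -163/3
  (7, -2) → W = 76

At the optimal vertex, 6x_1 + 6x_2 = 30 and x_1 - 2x_2 = 11.
Solving simultaneously gives x_1 = 7, x_2 = -2.

x_1 = 7, x_2 = -2, maximum W = 76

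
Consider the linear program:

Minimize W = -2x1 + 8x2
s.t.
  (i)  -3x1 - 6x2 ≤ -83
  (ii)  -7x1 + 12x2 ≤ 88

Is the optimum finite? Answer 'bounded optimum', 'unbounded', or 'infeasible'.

unbounded

From the feasible point (6, 65/6), moving in the direction (6, -3) keeps every constraint satisfied while W decreases without bound.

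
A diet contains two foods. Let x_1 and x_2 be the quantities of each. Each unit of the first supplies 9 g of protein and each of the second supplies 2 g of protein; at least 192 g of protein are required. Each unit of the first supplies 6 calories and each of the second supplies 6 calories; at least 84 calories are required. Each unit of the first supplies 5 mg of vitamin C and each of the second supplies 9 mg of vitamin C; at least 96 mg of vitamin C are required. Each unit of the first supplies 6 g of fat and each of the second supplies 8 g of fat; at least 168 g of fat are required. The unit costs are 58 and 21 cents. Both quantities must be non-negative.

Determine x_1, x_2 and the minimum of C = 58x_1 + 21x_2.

The feasible region is unbounded (it extends along (0, 1), (1, 0)), but C strictly increases along every unbounded feasible direction, so there is no improving ray and the minimum is attained at a vertex.

x_1 = 20, x_2 = 6, minimum C = 1286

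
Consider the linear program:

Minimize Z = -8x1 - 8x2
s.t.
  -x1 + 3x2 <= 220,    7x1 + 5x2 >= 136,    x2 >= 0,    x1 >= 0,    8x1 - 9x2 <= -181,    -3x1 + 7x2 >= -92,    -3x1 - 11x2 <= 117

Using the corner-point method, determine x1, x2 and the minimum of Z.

x1 = 479/5, x2 = 1579/15, minimum Z = -24128/15

Extreme points and Z = -8x1 - 8x2:
  (0, 220/3) → Z = -1760/3
  (479/5, 1579/15) → Z = -24128/15
  (0, 136/5) → Z = -1088/5
  (319/103, 2355/103) → Z = -21392/103

At the optimal vertex, -x1 + 3x2 = 220 and 8x1 - 9x2 = -181.
Solving simultaneously gives x1 = 479/5, x2 = 1579/15.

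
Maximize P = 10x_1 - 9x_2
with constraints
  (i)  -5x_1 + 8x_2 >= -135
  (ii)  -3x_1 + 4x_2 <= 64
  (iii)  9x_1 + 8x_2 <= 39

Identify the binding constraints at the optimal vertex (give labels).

Feasible corners and P = 10x_1 - 9x_2:
  (-263, -725/4) → P = -3995/4
  (87/7, -255/28) → P = 825/4
  (-89/15, 231/20) → P = -9797/60

The maximum is at (87/7, -255/28). Substituting into each constraint, equality holds for (i) and (iii); the remaining constraints have slack.

(i) and (iii)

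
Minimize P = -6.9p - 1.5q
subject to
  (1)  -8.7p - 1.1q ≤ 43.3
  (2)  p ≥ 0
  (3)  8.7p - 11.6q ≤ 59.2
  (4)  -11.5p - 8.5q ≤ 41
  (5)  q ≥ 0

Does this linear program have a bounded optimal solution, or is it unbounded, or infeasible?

unbounded

From the feasible point (0, 0), moving in the direction (0, 1) keeps every constraint satisfied while P decreases without bound.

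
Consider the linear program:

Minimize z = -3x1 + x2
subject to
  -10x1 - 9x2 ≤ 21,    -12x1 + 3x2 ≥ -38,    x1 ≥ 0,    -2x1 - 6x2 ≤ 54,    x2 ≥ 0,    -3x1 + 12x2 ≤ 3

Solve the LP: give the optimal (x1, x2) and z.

x1 = 19/6, x2 = 0, minimum z = -19/2

Corner points and z = -3x1 + x2:
  (19/6, 0) → z = -19/2
  (31/9, 10/9) → z = -83/9
  (0, 0) → z = 0
  (0, 1/4) → z = 1/4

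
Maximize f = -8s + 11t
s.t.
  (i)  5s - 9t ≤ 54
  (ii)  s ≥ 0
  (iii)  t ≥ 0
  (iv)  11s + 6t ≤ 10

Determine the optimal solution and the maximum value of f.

Vertices and f = -8s + 11t:
  (0, 0) → f = 0
  (0, 5/3) → f = 55/3
  (10/11, 0) → f = -80/11

The optimum lies where s = 0 and 11s + 6t = 10.
Solving simultaneously gives s = 0, t = 5/3.

s = 0, t = 5/3, maximum f = 55/3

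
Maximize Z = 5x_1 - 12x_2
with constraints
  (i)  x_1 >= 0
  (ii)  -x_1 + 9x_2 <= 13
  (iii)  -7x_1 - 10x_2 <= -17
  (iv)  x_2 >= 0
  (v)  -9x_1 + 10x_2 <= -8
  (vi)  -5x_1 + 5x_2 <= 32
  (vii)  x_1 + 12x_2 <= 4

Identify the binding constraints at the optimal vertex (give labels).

(iv) and (vii)

Extreme points and Z = 5x_1 - 12x_2:
  (17/7, 0) → Z = 85/7
  (82/37, 11/74) → Z = 344/37
  (4, 0) → Z = 20

The maximum is at (4, 0). Substituting into each constraint, equality holds for (iv) and (vii); the remaining constraints have slack.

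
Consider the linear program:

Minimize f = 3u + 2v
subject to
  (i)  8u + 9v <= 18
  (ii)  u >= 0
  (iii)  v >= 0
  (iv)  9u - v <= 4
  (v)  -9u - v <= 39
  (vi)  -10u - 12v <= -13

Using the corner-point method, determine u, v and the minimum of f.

Extreme points and f = 3u + 2v:
  (0, 2) → f = 4
  (54/89, 130/89) → f = 422/89
  (0, 13/12) → f = 13/6
  (61/118, 77/118) → f = 337/118

u = 0, v = 13/12, minimum f = 13/6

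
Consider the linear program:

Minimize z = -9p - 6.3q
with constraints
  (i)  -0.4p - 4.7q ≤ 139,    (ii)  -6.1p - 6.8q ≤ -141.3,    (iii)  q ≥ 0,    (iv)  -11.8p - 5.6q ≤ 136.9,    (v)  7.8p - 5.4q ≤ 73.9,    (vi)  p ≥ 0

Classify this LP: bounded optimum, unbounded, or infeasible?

From the feasible point (63277/4299, 65135/8598), moving in the direction (0, 1) keeps every constraint satisfied while z decreases without bound.

unbounded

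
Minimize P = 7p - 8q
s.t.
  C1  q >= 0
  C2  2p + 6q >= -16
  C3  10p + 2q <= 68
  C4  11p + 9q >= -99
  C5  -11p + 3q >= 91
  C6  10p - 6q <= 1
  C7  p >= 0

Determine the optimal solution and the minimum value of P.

p = 0, q = 34, minimum P = -272

Vertices and P = 7p - 8q:
  (11/26, 829/26) → P = -6555/26
  (0, 34) → P = -272
  (0, 91/3) → P = -728/3

The binding constraints are 10p + 2q = 68 and p = 0.
Solving simultaneously gives p = 0, q = 34.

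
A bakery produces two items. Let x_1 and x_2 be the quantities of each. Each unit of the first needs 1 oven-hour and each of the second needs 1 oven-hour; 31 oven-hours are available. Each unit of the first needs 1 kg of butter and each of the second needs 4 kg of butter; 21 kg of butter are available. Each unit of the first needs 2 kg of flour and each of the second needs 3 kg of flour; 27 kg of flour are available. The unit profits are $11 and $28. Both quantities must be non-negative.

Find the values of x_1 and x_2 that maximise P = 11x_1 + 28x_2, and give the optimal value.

Vertices and P = 11x_1 + 28x_2:
  (0, 0) → P = 0
  (0, 21/4) → P = 147
  (27/2, 0) → P = 297/2
  (9, 3) → P = 183

x_1 = 9, x_2 = 3, maximum P = 183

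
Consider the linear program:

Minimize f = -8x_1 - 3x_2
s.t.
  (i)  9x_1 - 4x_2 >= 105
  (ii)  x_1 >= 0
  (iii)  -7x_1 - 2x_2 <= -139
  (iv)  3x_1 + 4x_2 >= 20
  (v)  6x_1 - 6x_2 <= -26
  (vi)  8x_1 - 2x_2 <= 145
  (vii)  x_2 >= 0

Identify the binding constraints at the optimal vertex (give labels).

(i) and (vi)

Corner points and f = -8x_1 - 3x_2:
  (367/15, 144/5) → f = -4232/15
  (185/7, 465/14) → f = -4355/14
  (461/18, 539/18) → f = -5305/18

The minimum is at (185/7, 465/14). Substituting into each constraint, equality holds for (i) and (vi); the remaining constraints have slack.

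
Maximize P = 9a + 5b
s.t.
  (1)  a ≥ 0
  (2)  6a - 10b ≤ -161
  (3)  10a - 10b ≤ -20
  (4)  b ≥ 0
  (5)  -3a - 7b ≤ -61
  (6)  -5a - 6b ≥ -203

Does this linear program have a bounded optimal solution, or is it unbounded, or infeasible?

bounded optimum

Corner points and P = 9a + 5b:
  (0, 161/10) → P = 161/2
  (0, 203/6) → P = 1015/6
  (532/43, 2023/86) → P = 19691/86
The feasible region has finitely many vertices and no improving ray; the maximum is 19691/86 at (532/43, 2023/86).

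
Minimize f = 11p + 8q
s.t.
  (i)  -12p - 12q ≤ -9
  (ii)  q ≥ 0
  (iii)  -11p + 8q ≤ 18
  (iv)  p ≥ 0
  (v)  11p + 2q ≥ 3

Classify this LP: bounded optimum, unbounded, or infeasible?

bounded optimum

Vertices and f = 11p + 8q:
  (3/4, 0) → f = 33/4
  (1/6, 7/12) → f = 13/2
  (0, 9/4) → f = 18
  (0, 3/2) → f = 12
The feasible region has finitely many vertices and no improving ray; the minimum is 13/2 at (1/6, 7/12).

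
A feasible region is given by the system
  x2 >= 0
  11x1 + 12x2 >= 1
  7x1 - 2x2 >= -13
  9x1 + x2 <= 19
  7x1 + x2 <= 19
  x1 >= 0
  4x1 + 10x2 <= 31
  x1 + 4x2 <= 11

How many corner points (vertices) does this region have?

5

Pairwise boundary intersections that survive every other constraint:
  (1/11, 0)
  (19/9, 0)
  (0, 1/12)
  (13/7, 16/7)
  (0, 11/4)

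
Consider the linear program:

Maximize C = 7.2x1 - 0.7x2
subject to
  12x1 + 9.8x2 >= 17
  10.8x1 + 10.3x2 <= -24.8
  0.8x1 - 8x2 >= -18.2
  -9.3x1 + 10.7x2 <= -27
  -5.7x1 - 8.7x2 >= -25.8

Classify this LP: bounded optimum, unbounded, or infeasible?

From the feasible point (6969/296, -2005/74), moving in the direction (10.3, -10.8) keeps every constraint satisfied while C increases without bound.

unbounded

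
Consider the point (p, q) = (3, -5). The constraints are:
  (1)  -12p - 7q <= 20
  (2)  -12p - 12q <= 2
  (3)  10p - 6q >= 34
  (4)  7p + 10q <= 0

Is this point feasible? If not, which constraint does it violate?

not feasible — violates (2)

Constraint (2): -12p - 12q = 24, which is not ≤ 2. All other constraints are satisfied.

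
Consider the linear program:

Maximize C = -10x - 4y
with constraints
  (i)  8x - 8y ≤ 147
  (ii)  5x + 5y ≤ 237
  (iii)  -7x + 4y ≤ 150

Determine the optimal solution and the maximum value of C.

Extreme points and C = -10x - 4y:
  (2631/80, 1161/80) → C = -15477/40
  (-149/2, -743/8) → C = 2233/2
  (18/5, 219/5) → C = -1056/5

The binding constraints are 8x - 8y = 147 and -7x + 4y = 150.
Solving simultaneously gives x = -149/2, y = -743/8.

x = -149/2, y = -743/8, maximum C = 2233/2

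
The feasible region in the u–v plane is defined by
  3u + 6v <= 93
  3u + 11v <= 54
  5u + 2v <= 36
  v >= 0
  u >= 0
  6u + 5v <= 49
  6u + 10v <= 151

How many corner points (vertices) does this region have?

Of the 21 pairwise boundary intersections, those satisfying every inequality are:
  (0, 54/11)
  (269/51, 59/17)
  (36/5, 0)
  (82/13, 29/13)
  (0, 0)

5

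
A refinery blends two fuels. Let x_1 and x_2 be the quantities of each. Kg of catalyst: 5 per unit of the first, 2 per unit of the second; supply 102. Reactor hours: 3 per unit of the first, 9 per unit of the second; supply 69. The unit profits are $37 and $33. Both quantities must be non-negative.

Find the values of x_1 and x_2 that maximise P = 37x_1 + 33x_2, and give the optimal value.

Feasible corners and P = 37x_1 + 33x_2:
  (0, 0) → P = 0
  (0, 23/3) → P = 253
  (102/5, 0) → P = 3774/5
  (20, 1) → P = 773

The binding constraints are 5x_1 + 2x_2 = 102 and 3x_1 + 9x_2 = 69.
Solving simultaneously gives x_1 = 20, x_2 = 1.

x_1 = 20, x_2 = 1, maximum P = 773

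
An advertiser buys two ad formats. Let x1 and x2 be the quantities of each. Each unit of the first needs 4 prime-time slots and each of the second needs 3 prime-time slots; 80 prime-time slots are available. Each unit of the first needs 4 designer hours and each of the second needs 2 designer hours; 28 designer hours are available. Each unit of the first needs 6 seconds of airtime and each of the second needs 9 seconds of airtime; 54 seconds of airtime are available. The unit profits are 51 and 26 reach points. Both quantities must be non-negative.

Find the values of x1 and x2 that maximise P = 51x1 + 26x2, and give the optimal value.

x1 = 6, x2 = 2, maximum P = 358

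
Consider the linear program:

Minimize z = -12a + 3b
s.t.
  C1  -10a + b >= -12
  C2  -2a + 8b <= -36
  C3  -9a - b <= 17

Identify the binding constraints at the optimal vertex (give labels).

C1 and C3

Corner points and z = -12a + 3b:
  (10/13, -56/13) → z = -288/13
  (-5/19, -278/19) → z = -774/19
  (-50/37, -179/37) → z = 63/37

The minimum is at (-5/19, -278/19). Substituting into each constraint, equality holds for C1 and C3; the remaining constraints have slack.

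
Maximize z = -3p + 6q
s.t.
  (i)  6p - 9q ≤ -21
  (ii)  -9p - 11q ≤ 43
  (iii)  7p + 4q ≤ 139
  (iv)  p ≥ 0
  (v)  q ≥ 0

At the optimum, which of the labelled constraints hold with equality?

Extreme points and z = -3p + 6q:
  (389/29, 327/29) → z = 795/29
  (0, 7/3) → z = 14
  (0, 139/4) → z = 417/2

The maximum is at (0, 139/4). Substituting into each constraint, equality holds for (iii) and (iv); the remaining constraints have slack.

(iii) and (iv)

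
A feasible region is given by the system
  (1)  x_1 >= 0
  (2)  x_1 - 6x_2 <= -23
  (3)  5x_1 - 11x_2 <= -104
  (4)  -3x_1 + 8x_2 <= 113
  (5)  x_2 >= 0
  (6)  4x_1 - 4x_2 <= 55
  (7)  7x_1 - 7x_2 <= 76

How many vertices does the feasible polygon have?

The feasible vertices (each the meet of two boundaries and inside every other half-plane) are:
  (0, 104/11)
  (0, 113/8)
  (782/21, 554/21)
  (1399/35, 1019/35)

4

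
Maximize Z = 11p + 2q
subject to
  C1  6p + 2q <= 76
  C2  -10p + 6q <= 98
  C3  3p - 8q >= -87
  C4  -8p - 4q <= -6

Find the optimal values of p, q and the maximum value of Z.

p = 73/2, q = -143/2, maximum Z = 517/2

Extreme points and Z = 11p + 2q:
  (217/27, 125/9) → Z = 3137/27
  (73/2, -143/2) → Z = 517/2
  (-75/19, 357/38) → Z = -468/19

The optimum lies where 6p + 2q = 76 and -8p - 4q = -6.
Solving simultaneously gives p = 73/2, q = -143/2.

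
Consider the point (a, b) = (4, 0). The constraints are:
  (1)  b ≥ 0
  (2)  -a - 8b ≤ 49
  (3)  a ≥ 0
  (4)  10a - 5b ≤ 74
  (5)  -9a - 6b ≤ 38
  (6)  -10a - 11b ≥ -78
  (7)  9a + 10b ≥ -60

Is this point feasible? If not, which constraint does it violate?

feasible

(1): 0 ≥ 0 ✓
(2): -4 ≤ 49 ✓
(3): 4 ≥ 0 ✓
(4): 40 ≤ 74 ✓
(5): -36 ≤ 38 ✓
(6): -40 ≥ -78 ✓
(7): 36 ≥ -60 ✓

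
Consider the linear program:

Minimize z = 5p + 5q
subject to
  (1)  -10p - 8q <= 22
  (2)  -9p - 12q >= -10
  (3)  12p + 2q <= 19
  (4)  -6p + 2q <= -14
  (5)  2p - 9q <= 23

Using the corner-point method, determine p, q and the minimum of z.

Extreme points and z = 5p + 5q:
  (11/6, -3/2) → z = 5/3
  (31/16, -17/8) → z = -15/16
  (8/5, -11/5) → z = -3

At the optimal vertex, -6p + 2q = -14 and 2p - 9q = 23.
Solving simultaneously gives p = 8/5, q = -11/5.

p = 8/5, q = -11/5, minimum z = -3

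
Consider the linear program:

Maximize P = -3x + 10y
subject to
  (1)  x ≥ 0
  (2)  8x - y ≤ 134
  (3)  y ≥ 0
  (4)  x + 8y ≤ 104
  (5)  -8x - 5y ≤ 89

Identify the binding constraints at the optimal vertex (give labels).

(1) and (4)

Corner points and P = -3x + 10y:
  (0, 0) → P = 0
  (0, 13) → P = 130
  (67/4, 0) → P = -201/4
  (1176/65, 698/65) → P = 3452/65

The maximum is at (0, 13). Substituting into each constraint, equality holds for (1) and (4); the remaining constraints have slack.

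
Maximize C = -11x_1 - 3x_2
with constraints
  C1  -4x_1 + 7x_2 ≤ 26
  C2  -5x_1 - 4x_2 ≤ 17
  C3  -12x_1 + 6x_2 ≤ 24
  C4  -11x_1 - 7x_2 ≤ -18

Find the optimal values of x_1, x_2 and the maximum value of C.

Extreme points and C = -11x_1 - 3x_2:
  (-1/5, 18/5) → C = -43/5
  (191/9, -277/9) → C = -1270/9
  (-2/5, 16/5) → C = -26/5
The feasible region is unbounded (it extends along (7, 4), (4, -5)), but C strictly decreases along every unbounded feasible direction, so there is no improving ray and the maximum is attained at a vertex.

The binding constraints are -12x_1 + 6x_2 = 24 and -11x_1 - 7x_2 = -18.
Solving simultaneously gives x_1 = -2/5, x_2 = 16/5.

x_1 = -2/5, x_2 = 16/5, maximum C = -26/5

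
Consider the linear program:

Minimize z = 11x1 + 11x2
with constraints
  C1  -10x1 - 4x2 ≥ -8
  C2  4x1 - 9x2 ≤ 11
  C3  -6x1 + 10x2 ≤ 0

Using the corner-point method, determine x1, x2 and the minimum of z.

Feasible corners and z = 11x1 + 11x2:
  (58/53, -39/53) → z = 209/53
  (20/31, 12/31) → z = 352/31
  (-55/7, -33/7) → z = -968/7

x1 = -55/7, x2 = -33/7, minimum z = -968/7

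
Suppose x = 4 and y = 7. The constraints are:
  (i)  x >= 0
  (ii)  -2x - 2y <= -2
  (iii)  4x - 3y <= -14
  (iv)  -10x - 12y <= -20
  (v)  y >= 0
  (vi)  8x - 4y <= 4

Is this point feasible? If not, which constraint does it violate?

not feasible — violates (iii)

Constraint (iii): 4x - 3y = -5, which is not ≤ -14. All other constraints are satisfied.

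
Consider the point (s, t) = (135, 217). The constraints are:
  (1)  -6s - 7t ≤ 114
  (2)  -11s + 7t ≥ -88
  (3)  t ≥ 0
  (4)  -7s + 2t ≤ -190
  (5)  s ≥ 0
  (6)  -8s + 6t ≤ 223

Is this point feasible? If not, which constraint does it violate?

feasible

(1): -2329 ≤ 114 ✓
(2): 34 ≥ -88 ✓
(3): 217 ≥ 0 ✓
(4): -511 ≤ -190 ✓
(5): 135 ≥ 0 ✓
(6): 222 ≤ 223 ✓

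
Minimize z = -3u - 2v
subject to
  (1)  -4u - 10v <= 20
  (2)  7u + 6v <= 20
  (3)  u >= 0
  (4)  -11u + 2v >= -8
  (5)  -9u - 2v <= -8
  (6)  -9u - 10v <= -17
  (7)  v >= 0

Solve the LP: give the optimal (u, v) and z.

Corner points and z = -3u - 2v:
  (11/10, 41/20) → z = -37/5
  (1/5, 31/10) → z = -34/5
  (57/64, 115/128) → z = -143/32
  (23/36, 9/8) → z = -25/6

u = 11/10, v = 41/20, minimum z = -37/5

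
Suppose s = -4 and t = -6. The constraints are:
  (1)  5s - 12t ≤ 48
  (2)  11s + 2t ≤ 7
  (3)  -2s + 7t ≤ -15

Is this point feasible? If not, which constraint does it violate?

not feasible — violates (1)

Constraint (1): 5s - 12t = 52, which is not ≤ 48. All other constraints are satisfied.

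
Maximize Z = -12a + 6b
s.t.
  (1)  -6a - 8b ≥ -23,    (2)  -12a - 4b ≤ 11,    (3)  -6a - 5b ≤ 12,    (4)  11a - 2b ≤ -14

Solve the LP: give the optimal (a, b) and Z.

a = -5/2, b = 19/4, maximum Z = 117/2

Feasible corners and Z = -12a + 6b:
  (-5/2, 19/4) → Z = 117/2
  (-33/50, 337/100) → Z = 1407/50
  (-39/34, 47/68) → Z = 609/34

The binding constraints are -6a - 8b = -23 and -12a - 4b = 11.
Solving simultaneously gives a = -5/2, b = 19/4.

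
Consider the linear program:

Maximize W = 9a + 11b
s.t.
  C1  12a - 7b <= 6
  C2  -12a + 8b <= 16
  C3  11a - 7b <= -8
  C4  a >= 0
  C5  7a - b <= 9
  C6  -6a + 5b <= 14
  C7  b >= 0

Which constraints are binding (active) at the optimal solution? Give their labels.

Vertices and W = 9a + 11b:
  (0, 2) → W = 22
  (2, 5) → W = 73
  (0, 8/7) → W = 88/7
  (71/38, 155/38) → W = 1172/19

The maximum is at (2, 5). Substituting into each constraint, equality holds for C2 and C5; the remaining constraints have slack.

C2 and C5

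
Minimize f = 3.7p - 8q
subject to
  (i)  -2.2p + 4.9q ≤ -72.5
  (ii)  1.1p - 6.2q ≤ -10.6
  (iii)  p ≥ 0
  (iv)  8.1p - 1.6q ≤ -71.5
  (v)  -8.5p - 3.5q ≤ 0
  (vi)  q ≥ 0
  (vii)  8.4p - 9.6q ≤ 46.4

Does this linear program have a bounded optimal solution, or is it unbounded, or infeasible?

infeasible

The boundaries p = 0 and 8.1p - 1.6q = -71.5 meet at (0, 44.6875), but that point violates -2.2p + 4.9q ≤ -72.5. Every candidate vertex is excluded by some other constraint, so the feasible region is empty.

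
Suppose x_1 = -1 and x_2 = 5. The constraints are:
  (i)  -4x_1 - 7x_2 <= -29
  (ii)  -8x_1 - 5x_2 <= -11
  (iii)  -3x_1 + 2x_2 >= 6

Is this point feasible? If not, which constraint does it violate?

feasible

(i): -31 ≤ -29 ✓
(ii): -17 ≤ -11 ✓
(iii): 13 ≥ 6 ✓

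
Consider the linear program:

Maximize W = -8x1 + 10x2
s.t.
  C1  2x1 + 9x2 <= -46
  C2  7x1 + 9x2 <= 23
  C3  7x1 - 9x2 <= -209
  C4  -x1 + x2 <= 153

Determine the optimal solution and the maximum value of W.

Feasible corners and W = -8x1 + 10x2:
  (-85/3, 32/27) → W = 6440/27
  (-1423/11, 260/11) → W = 13984/11
  (-584, -431) → W = 362

The optimum lies where 2x1 + 9x2 = -46 and -x1 + x2 = 153.
Solving simultaneously gives x1 = -1423/11, x2 = 260/11.

x1 = -1423/11, x2 = 260/11, maximum W = 13984/11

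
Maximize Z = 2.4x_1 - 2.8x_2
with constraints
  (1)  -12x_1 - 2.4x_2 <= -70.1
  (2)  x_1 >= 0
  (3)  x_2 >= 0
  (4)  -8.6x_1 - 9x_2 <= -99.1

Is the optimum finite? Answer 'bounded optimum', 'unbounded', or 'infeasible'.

From the feasible point (0, 701/24), moving in the direction (1, 0) keeps every constraint satisfied while Z increases without bound.

unbounded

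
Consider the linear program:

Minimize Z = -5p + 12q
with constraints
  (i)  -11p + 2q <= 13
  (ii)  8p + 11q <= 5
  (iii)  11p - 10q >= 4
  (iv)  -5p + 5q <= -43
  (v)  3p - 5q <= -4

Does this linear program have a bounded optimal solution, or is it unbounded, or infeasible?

The boundaries -11p + 2q = 13 and -5p + 5q = -43 meet at (-151/45, -538/45), but that point violates 3p - 5q ≤ -4. Every candidate vertex is excluded by some other constraint, so the feasible region is empty.

infeasible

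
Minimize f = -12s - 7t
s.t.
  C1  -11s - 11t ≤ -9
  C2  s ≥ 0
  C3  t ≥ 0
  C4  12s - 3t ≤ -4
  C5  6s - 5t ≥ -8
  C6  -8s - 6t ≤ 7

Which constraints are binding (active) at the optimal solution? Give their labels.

Feasible corners and f = -12s - 7t:
  (0, 4/3) → f = -28/3
  (0, 8/5) → f = -56/5
  (2/21, 12/7) → f = -92/7

The minimum is at (2/21, 12/7). Substituting into each constraint, equality holds for C4 and C5; the remaining constraints have slack.

C4 and C5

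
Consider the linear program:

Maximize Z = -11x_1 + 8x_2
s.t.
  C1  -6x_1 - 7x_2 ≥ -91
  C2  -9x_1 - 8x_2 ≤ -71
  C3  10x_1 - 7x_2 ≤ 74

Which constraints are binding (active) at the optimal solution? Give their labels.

C1 and C2

Vertices and Z = -11x_1 + 8x_2:
  (-77/5, 131/5) → Z = 379
  (165/16, 233/56) → Z = -8977/112
  (99/13, 4/13) → Z = -1057/13

The maximum is at (-77/5, 131/5). Substituting into each constraint, equality holds for C1 and C2; the remaining constraints have slack.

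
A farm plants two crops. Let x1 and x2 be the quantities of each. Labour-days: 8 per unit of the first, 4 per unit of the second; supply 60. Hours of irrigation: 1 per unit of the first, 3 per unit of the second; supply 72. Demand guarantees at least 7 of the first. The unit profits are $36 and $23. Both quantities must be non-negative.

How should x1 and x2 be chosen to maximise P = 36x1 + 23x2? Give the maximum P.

x1 = 7, x2 = 1, maximum P = 275

Vertices and P = 36x1 + 23x2:
  (15/2, 0) → P = 270
  (7, 0) → P = 252
  (7, 1) → P = 275

At the optimal vertex, 8x1 + 4x2 = 60 and x1 = 7.
Solving simultaneously gives x1 = 7, x2 = 1.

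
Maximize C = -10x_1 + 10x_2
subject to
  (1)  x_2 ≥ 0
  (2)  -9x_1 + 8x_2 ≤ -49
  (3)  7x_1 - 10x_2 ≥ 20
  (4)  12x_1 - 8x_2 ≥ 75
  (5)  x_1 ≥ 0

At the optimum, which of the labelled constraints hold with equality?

(2) and (3)

Feasible corners and C = -10x_1 + 10x_2:
  (25/4, 0) → C = -125/2
  (165/17, 163/34) → C = -835/17
  (26/3, 29/8) → C = -605/12
The feasible region is unbounded (it extends along (10, 7), (1, 0)), but C strictly decreases along every unbounded feasible direction, so there is no improving ray and the maximum is attained at a vertex.

The maximum is at (165/17, 163/34). Substituting into each constraint, equality holds for (2) and (3); the remaining constraints have slack.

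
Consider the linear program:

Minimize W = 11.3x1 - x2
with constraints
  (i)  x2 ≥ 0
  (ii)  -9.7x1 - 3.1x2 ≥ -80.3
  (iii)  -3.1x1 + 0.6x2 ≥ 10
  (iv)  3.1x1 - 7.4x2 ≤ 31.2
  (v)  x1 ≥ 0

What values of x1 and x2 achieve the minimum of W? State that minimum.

x1 = 0, x2 = 803/31, minimum W = -803/31

Corner points and W = 11.3x1 - x2:
  (1718/1543, 34593/1543) → W = -75898/7715
  (0, 803/31) → W = -803/31
  (0, 50/3) → W = -50/3

At the optimal vertex, -9.7x1 - 3.1x2 = -80.3 and x1 = 0.
Solving simultaneously gives x1 = 0, x2 = 803/31.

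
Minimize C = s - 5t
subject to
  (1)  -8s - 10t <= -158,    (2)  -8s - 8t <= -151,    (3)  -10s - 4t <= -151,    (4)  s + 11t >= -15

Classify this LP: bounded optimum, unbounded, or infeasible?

unbounded

From the feasible point (123/8, 7/2), moving in the direction (-4, 10) keeps every constraint satisfied while C decreases without bound.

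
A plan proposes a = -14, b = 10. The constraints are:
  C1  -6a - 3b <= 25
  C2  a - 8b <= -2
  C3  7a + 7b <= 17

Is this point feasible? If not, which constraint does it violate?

Constraint C1: -6a - 3b = 54, which is not ≤ 25. All other constraints are satisfied.

not feasible — violates C1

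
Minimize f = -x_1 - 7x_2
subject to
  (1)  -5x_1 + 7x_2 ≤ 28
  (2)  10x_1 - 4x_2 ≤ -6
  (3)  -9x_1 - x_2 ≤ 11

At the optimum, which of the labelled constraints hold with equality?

(1) and (2)

Corner points and f = -x_1 - 7x_2:
  (7/5, 5) → f = -182/5
  (-105/68, 197/68) → f = -637/34
  (-25/23, -28/23) → f = 221/23

The minimum is at (7/5, 5). Substituting into each constraint, equality holds for (1) and (2); the remaining constraints have slack.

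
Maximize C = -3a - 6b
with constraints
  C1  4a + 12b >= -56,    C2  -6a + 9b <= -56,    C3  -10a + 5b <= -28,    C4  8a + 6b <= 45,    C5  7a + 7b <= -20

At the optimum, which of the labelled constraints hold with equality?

Feasible corners and C = -3a - 6b:
  (14/9, -140/27) → C = 238/9
  (19/7, -39/7) → C = 177/7
  (212/105, -512/105) → C = 116/5

The maximum is at (14/9, -140/27). Substituting into each constraint, equality holds for C1 and C2; the remaining constraints have slack.

C1 and C2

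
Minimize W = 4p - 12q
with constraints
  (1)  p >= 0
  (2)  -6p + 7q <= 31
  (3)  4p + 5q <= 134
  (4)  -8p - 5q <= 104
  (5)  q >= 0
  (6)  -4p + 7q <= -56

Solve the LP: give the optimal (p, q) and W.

Vertices and W = 4p - 12q:
  (67/2, 0) → W = 134
  (203/8, 13/2) → W = 47/2
  (14, 0) → W = 56

The binding constraints are 4p + 5q = 134 and -4p + 7q = -56.
Solving simultaneously gives p = 203/8, q = 13/2.

p = 203/8, q = 13/2, minimum W = 47/2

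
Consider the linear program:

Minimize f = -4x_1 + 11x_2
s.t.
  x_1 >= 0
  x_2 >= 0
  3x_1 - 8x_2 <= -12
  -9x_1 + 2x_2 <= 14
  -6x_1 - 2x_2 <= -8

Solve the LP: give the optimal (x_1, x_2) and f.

x_1 = 20/27, x_2 = 16/9, minimum f = 448/27

Vertices and f = -4x_1 + 11x_2:
  (0, 7) → f = 77
  (0, 4) → f = 44
  (20/27, 16/9) → f = 448/27
The feasible region is unbounded (it extends along (2, 9), (8, 3)), but f strictly increases along every unbounded feasible direction, so there is no improving ray and the minimum is attained at a vertex.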